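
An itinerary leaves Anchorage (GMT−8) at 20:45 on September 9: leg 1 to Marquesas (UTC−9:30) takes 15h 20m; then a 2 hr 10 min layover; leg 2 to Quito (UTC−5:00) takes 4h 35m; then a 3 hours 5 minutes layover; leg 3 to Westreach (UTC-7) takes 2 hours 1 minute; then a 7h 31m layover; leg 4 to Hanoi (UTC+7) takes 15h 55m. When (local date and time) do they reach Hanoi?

14:22 on Sep 12

Convert departure to UTC: 20:45 + 8:00 = 04:45 UTC on Sep 10.
Add 15 hours 20 minutes leg 1 → 20:05 UTC.
Add 2 hours 10 minutes layover in Marquesas → 22:15 UTC.
Add 4 hours and 35 minutes leg 2 → 02:50 UTC (Sep 11).
Add 3 hours and 5 minutes layover in Quito → 05:55 UTC.
Add 2 hours and 1 minute leg 3 → 07:56 UTC.
Add 7 hours 31 minutes layover in Westreach → 15:27 UTC.
Add 15 hours 55 minutes leg 4 → 07:22 UTC (Sep 12).
Hanoi is UTC+7:00, so local arrival = 07:22 + 7:00 = 14:22 on Sep 12.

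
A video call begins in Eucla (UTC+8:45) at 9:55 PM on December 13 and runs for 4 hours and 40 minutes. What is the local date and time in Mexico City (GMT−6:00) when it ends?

11:50 AM on December 13

Convert start to UTC: 9:55 PM − 8:45 = 1:10 PM UTC on Dec 13.
Add 4 hours 40 minutes duration → 5:50 PM UTC.
Mexico City is UTC−6:00, so local end time = 5:50 PM − 6:00 = 11:50 AM on Dec 13.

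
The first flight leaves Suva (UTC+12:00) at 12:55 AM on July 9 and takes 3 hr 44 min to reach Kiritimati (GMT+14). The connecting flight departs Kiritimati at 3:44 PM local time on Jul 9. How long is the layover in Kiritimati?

9 hours 5 minutes

Convert departure to UTC: 12:55 AM − 12:00 = 12:55 PM UTC on Jul 8.
Add 3 hours 44 minutes flight time → 4:39 PM UTC.
Kiritimati is UTC+14:00, so local arrival = 4:39 PM + 14:00 = 6:39 AM on Jul 9.
Layover = 3:44 PM − 6:39 AM = 9 hours 5 minutes.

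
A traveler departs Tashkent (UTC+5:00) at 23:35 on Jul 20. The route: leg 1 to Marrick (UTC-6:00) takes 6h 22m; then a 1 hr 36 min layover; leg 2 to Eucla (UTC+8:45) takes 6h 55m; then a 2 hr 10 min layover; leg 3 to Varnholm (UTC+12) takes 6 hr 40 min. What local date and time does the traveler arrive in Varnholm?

Convert departure to UTC: 23:35 − 5:00 = 18:35 UTC on Jul 20.
Add 6 hours 22 minutes leg 1 → 00:57 UTC (Jul 21).
Add 1 hour 36 minutes layover in Marrick → 02:33 UTC.
Add 6 hours 55 minutes leg 2 → 09:28 UTC.
Add 2 hours 10 minutes layover in Eucla → 11:38 UTC.
Add 6 hours 40 minutes leg 3 → 18:18 UTC.
Varnholm is UTC+12:00, so local arrival = 18:18 + 12:00 = 06:18 on Jul 22.

06:18 on Jul 22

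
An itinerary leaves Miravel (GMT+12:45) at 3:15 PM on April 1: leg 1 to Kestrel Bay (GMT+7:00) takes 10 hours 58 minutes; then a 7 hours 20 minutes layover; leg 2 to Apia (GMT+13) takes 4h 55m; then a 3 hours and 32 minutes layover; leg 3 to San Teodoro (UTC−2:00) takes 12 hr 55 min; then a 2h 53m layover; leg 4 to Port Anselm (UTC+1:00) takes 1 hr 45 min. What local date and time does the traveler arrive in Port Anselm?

Convert departure to UTC: 3:15 PM − 12:45 = 2:30 AM UTC on Apr 1.
Add 10 hours and 58 minutes leg 1 → 1:28 PM UTC.
Add 7 hours 20 minutes layover in Kestrel Bay → 8:48 PM UTC.
Add 4 hours and 55 minutes leg 2 → 1:43 AM UTC (Apr 2).
Add 3 hours 32 minutes layover in Apia → 5:15 AM UTC.
Add 12 hours and 55 minutes leg 3 → 6:10 PM UTC.
Add 2 hours and 53 minutes layover in San Teodoro → 9:03 PM UTC.
Add 1 hour and 45 minutes leg 4 → 10:48 PM UTC.
Port Anselm is UTC+1:00, so local arrival = 10:48 PM + 1:00 = 11:48 PM on Apr 2.

11:48 PM on Apr 2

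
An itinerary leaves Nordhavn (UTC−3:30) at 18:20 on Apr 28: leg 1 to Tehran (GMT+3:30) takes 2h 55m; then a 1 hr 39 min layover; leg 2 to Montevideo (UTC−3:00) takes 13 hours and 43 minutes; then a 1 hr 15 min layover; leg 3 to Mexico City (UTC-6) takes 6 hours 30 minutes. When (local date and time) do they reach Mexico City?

17:52 on April 29

Convert departure to UTC: 18:20 + 3:30 = 21:50 UTC on Apr 28.
Add 2 hours and 55 minutes leg 1 → 00:45 UTC (Apr 29).
Add 1 hour 39 minutes layover in Tehran → 02:24 UTC.
Add 13 hours and 43 minutes leg 2 → 16:07 UTC.
Add 1 hour 15 minutes layover in Montevideo → 17:22 UTC.
Add 6 hours 30 minutes leg 3 → 23:52 UTC.
Mexico City is UTC−6:00, so local arrival = 23:52 − 6:00 = 17:52 on Apr 29.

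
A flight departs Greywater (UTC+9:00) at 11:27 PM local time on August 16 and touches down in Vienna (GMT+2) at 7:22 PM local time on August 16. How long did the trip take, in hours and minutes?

Departure in UTC: 11:27 PM − 9:00 = 2:27 PM on Aug 16.
Arrival in UTC: 7:22 PM − 2:00 = 5:22 PM on Aug 16.
Elapsed = 5:22 PM − 2:27 PM = 2 hours 55 minutes.

2 hours 55 minutes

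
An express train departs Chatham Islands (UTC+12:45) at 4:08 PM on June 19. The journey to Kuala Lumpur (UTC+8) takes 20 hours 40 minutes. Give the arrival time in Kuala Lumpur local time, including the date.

Convert departure to UTC: 4:08 PM − 12:45 = 3:23 AM UTC on Jun 19.
Add 20 hours and 40 minutes travel time → 12:03 AM UTC (Jun 20).
Kuala Lumpur is UTC+8:00, so local arrival = 12:03 AM + 8:00 = 8:03 AM on Jun 20.

8:03 AM on June 20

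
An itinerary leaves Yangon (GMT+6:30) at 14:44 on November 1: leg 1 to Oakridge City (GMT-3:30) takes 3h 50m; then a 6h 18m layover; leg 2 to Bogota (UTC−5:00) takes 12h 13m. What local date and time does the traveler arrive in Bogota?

01:35 on Nov 2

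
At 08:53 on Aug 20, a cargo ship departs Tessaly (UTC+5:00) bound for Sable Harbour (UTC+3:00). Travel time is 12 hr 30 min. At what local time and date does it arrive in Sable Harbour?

Convert departure to UTC: 08:53 − 5:00 = 03:53 UTC on Aug 20.
Add 12 hours 30 minutes travel time → 16:23 UTC.
Sable Harbour is UTC+3:00, so local arrival = 16:23 + 3:00 = 19:23 on Aug 20.

19:23 on August 20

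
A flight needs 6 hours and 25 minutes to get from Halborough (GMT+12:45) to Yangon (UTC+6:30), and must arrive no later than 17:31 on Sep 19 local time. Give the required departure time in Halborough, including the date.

Target arrival in UTC: 17:31 − 6:30 = 11:01 on Sep 19.
Subtract 6 hours 25 minutes → departure 04:36 UTC on Sep 19.
Halborough is UTC+12:45: 04:36 + 12:45 = 17:21 on Sep 19.

17:21 on September 19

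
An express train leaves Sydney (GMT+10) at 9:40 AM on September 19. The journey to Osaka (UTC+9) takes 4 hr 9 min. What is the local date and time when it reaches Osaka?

Convert departure to UTC: 9:40 AM − 10:00 = 11:40 PM UTC on Sep 18.
Add 4 hours 9 minutes travel time → 3:49 AM UTC (Sep 19).
Osaka is UTC+9:00, so local arrival = 3:49 AM + 9:00 = 12:49 PM on Sep 19.

12:49 PM on September 19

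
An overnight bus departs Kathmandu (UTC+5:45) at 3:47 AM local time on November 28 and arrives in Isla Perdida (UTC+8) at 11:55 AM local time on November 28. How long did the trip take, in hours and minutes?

5 hours 53 minutes

Departure in UTC: 3:47 AM − 5:45 = 10:02 PM on Nov 27.
Arrival in UTC: 11:55 AM − 8:00 = 3:55 AM on Nov 28.
Elapsed = 3:55 AM − 10:02 PM (+1 day) = 5 hours 53 minutes.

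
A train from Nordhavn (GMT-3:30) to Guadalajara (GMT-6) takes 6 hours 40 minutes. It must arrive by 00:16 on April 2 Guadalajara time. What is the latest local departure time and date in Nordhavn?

20:06 on Apr 1

Target arrival in UTC: 00:16 + 6:00 = 06:16 on Apr 2.
Subtract 6 hours 40 minutes → departure 23:36 UTC on Apr 1.
Nordhavn is UTC−3:30: 23:36 − 3:30 = 20:06 on Apr 1.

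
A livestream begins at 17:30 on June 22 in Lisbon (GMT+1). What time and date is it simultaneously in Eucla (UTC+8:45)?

Eucla is 7:45 ahead of Lisbon.
Shift by the zone difference: 17:30 + 7:45 = 01:15 on Jun 23 in Eucla.

01:15 on June 23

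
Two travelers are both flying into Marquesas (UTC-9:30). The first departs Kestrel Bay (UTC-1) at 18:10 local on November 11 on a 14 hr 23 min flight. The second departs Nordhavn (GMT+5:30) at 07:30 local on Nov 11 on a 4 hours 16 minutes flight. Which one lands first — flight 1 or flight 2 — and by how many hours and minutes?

Flight 1 in UTC: 18:10 + 1:00 = 19:10 on Nov 11.
+14 hours 23 minutes → arrive 09:33 UTC on Nov 12.
Flight 2 in UTC: 07:30 − 5:30 = 02:00 on Nov 11.
+4 hours and 16 minutes → arrive 06:16 UTC on Nov 11.
Flight 2 lands earlier by 27 hours 17 minutes.

the second, by 27 hours 17 minutes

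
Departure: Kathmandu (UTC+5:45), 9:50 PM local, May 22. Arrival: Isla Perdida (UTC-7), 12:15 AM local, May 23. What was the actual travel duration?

15 hours 10 minutes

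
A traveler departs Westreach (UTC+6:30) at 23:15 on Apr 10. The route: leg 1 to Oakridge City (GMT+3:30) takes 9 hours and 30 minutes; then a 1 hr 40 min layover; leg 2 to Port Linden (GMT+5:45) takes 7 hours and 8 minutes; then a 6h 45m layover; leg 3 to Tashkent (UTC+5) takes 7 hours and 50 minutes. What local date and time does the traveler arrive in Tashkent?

06:38 on April 12

Convert departure to UTC: 23:15 − 6:30 = 16:45 UTC on Apr 10.
Add 9 hours 30 minutes leg 1 → 02:15 UTC (Apr 11).
Add 1 hour 40 minutes layover in Oakridge City → 03:55 UTC.
Add 7 hours 8 minutes leg 2 → 11:03 UTC.
Add 6 hours 45 minutes layover in Port Linden → 17:48 UTC.
Add 7 hours 50 minutes leg 3 → 01:38 UTC (Apr 12).
Tashkent is UTC+5:00, so local arrival = 01:38 + 5:00 = 06:38 on Apr 12.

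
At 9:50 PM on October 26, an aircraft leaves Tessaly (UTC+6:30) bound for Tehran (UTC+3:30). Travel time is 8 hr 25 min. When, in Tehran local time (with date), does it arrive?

3:15 AM on Oct 27

Convert departure to UTC: 9:50 PM − 6:30 = 3:20 PM UTC on Oct 26.
Add 8 hours and 25 minutes travel time → 11:45 PM UTC.
Tehran is UTC+3:30, so local arrival = 11:45 PM + 3:30 = 3:15 AM on Oct 27.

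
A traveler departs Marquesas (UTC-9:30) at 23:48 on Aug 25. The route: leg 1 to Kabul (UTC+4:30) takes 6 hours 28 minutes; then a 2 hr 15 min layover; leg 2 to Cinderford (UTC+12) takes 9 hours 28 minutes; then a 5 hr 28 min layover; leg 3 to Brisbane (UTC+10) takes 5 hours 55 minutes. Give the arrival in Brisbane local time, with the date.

Convert departure to UTC: 23:48 + 9:30 = 09:18 UTC on Aug 26.
Add 6 hours 28 minutes leg 1 → 15:46 UTC.
Add 2 hours 15 minutes layover in Kabul → 18:01 UTC.
Add 9 hours 28 minutes leg 2 → 03:29 UTC (Aug 27).
Add 5 hours and 28 minutes layover in Cinderford → 08:57 UTC.
Add 5 hours and 55 minutes leg 3 → 14:52 UTC.
Brisbane is UTC+10:00, so local arrival = 14:52 + 10:00 = 00:52 on Aug 28.

00:52 on August 28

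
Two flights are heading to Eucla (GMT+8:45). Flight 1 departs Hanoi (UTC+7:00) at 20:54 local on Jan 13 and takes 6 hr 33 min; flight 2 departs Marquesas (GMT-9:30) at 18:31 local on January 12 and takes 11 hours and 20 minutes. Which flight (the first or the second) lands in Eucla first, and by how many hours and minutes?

Flight 1 in UTC: 20:54 − 7:00 = 13:54 on Jan 13.
+6 hours and 33 minutes → arrive 20:27 UTC on Jan 13.
Flight 2 in UTC: 18:31 + 9:30 = 04:01 on Jan 13.
+11 hours 20 minutes → arrive 15:21 UTC on Jan 13.
Flight 2 lands earlier by 5 hours 6 minutes.

the second, by 5 hours 6 minutes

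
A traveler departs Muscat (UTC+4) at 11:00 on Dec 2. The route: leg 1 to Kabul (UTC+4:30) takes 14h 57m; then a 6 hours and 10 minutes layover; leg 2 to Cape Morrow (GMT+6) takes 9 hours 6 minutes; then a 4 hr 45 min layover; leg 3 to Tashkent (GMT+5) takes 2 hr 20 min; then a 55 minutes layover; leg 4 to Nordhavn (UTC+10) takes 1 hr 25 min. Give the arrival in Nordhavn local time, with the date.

08:38 on December 4

Convert departure to UTC: 11:00 − 4:00 = 07:00 UTC on Dec 2.
Add 14 hours and 57 minutes leg 1 → 21:57 UTC.
Add 6 hours 10 minutes layover in Kabul → 04:07 UTC (Dec 3).
Add 9 hours and 6 minutes leg 2 → 13:13 UTC.
Add 4 hours 45 minutes layover in Cape Morrow → 17:58 UTC.
Add 2 hours 20 minutes leg 3 → 20:18 UTC.
Add 55 minutes layover in Tashkent → 21:13 UTC.
Add 1 hour and 25 minutes leg 4 → 22:38 UTC.
Nordhavn is UTC+10:00, so local arrival = 22:38 + 10:00 = 08:38 on Dec 4.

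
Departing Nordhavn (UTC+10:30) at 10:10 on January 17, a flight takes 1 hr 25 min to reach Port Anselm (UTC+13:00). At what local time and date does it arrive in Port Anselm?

14:05 on January 17

Convert departure to UTC: 10:10 − 10:30 = 23:40 UTC on Jan 16.
Add 1 hour and 25 minutes travel time → 01:05 UTC (Jan 17).
Port Anselm is UTC+13:00, so local arrival = 01:05 + 13:00 = 14:05 on Jan 17.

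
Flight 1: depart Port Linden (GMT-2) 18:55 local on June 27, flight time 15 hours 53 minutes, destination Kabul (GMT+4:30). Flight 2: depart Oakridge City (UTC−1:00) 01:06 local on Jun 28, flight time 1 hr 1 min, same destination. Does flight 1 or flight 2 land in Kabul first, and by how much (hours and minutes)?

the second, by 9 hours 41 minutes

Flight 1 in UTC: 18:55 + 2:00 = 20:55 on Jun 27.
+15 hours 53 minutes → arrive 12:48 UTC on Jun 28.
Flight 2 in UTC: 01:06 + 1:00 = 02:06 on Jun 28.
+1 hour 1 minute → arrive 03:07 UTC on Jun 28.
Flight 2 lands earlier by 9 hours 41 minutes.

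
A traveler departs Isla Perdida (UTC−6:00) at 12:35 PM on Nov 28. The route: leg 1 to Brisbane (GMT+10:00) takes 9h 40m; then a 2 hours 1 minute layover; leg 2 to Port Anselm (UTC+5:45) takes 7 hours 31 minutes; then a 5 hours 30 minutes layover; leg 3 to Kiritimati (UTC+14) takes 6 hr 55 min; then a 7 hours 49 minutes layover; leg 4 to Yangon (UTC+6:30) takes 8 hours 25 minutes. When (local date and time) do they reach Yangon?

12:56 AM on Dec 1

Convert departure to UTC: 12:35 PM + 6:00 = 6:35 PM UTC on Nov 28.
Add 9 hours and 40 minutes leg 1 → 4:15 AM UTC (Nov 29).
Add 2 hours and 1 minute layover in Brisbane → 6:16 AM UTC.
Add 7 hours and 31 minutes leg 2 → 1:47 PM UTC.
Add 5 hours 30 minutes layover in Port Anselm → 7:17 PM UTC.
Add 6 hours 55 minutes leg 3 → 2:12 AM UTC (Nov 30).
Add 7 hours 49 minutes layover in Kiritimati → 10:01 AM UTC.
Add 8 hours and 25 minutes leg 4 → 6:26 PM UTC.
Yangon is UTC+6:30, so local arrival = 6:26 PM + 6:30 = 12:56 AM on Dec 1.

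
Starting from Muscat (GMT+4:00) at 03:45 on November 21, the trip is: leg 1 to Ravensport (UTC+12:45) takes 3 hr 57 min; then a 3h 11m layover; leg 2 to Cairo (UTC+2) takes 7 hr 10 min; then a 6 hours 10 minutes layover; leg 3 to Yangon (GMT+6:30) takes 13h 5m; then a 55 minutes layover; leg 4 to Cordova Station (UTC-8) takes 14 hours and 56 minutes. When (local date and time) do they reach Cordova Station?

17:09 on November 22

Convert departure to UTC: 03:45 − 4:00 = 23:45 UTC on Nov 20.
Add 3 hours and 57 minutes leg 1 → 03:42 UTC (Nov 21).
Add 3 hours and 11 minutes layover in Ravensport → 06:53 UTC.
Add 7 hours and 10 minutes leg 2 → 14:03 UTC.
Add 6 hours and 10 minutes layover in Cairo → 20:13 UTC.
Add 13 hours 5 minutes leg 3 → 09:18 UTC (Nov 22).
Add 55 minutes layover in Yangon → 10:13 UTC.
Add 14 hours and 56 minutes leg 4 → 01:09 UTC (Nov 23).
Cordova Station is UTC−8:00, so local arrival = 01:09 − 8:00 = 17:09 on Nov 22.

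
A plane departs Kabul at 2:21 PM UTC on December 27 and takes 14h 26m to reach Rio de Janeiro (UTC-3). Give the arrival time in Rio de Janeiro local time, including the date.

Departure is given in UTC: 2:21 PM on Dec 27.
Add 14 hours and 26 minutes → 4:47 AM UTC (Dec 28).
Rio de Janeiro is UTC−3:00: 4:47 AM − 3:00 = 1:47 AM on Dec 28.

1:47 AM on December 28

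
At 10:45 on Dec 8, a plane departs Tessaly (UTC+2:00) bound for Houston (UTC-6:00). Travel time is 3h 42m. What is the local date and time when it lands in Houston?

Convert departure to UTC: 10:45 − 2:00 = 08:45 UTC on Dec 8.
Add 3 hours 42 minutes travel time → 12:27 UTC.
Houston is UTC−6:00, so local arrival = 12:27 − 6:00 = 06:27 on Dec 8.

06:27 on December 8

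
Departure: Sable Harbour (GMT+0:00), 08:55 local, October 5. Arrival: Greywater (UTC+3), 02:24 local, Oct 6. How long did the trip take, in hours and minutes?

14 hours 29 minutes

Departure is already UTC: 08:55 on Oct 5.
Arrival in UTC: 02:24 − 3:00 = 23:24 on Oct 5.
Elapsed = 23:24 − 08:55 = 14 hours 29 minutes.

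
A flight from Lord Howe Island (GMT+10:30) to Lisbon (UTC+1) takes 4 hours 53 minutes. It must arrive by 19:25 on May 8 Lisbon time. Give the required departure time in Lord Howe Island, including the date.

Target arrival in UTC: 19:25 − 1:00 = 18:25 on May 8.
Subtract 4 hours 53 minutes → departure 13:32 UTC on May 8.
Lord Howe Island is UTC+10:30: 13:32 + 10:30 = 00:02 on May 9.

00:02 on May 9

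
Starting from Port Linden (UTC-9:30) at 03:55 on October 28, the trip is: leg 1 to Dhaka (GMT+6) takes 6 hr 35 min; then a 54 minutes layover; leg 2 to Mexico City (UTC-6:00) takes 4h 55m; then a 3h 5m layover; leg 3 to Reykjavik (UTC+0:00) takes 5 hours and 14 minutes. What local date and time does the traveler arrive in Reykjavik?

10:08 on October 29

Convert departure to UTC: 03:55 + 9:30 = 13:25 UTC on Oct 28.
Add 6 hours 35 minutes leg 1 → 20:00 UTC.
Add 54 minutes layover in Dhaka → 20:54 UTC.
Add 4 hours 55 minutes leg 2 → 01:49 UTC (Oct 29).
Add 3 hours and 5 minutes layover in Mexico City → 04:54 UTC.
Add 5 hours 14 minutes leg 3 → 10:08 UTC.
Reykjavik is UTC+0, so local arrival is the same: 10:08 on Oct 29.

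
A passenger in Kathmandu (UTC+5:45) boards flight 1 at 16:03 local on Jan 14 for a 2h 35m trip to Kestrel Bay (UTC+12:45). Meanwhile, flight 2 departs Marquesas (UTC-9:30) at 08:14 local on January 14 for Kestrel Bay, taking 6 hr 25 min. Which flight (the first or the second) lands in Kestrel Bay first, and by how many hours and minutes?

Flight 1 in UTC: 16:03 − 5:45 = 10:18 on Jan 14.
+2 hours and 35 minutes → arrive 12:53 UTC on Jan 14.
Flight 2 in UTC: 08:14 + 9:30 = 17:44 on Jan 14.
+6 hours 25 minutes → arrive 00:09 UTC on Jan 15.
Flight 1 lands earlier by 11 hours 16 minutes.

the first, by 11 hours 16 minutes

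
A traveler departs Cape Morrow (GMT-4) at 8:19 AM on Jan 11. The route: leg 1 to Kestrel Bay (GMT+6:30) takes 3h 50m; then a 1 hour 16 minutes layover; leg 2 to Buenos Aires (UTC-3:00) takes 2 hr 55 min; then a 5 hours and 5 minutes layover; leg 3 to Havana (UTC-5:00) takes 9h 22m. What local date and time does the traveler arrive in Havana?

5:47 AM on Jan 12

Convert departure to UTC: 8:19 AM + 4:00 = 12:19 PM UTC on Jan 11.
Add 3 hours and 50 minutes leg 1 → 4:09 PM UTC.
Add 1 hour and 16 minutes layover in Kestrel Bay → 5:25 PM UTC.
Add 2 hours and 55 minutes leg 2 → 8:20 PM UTC.
Add 5 hours 5 minutes layover in Buenos Aires → 1:25 AM UTC (Jan 12).
Add 9 hours 22 minutes leg 3 → 10:47 AM UTC.
Havana is UTC−5:00, so local arrival = 10:47 AM − 5:00 = 5:47 AM on Jan 12.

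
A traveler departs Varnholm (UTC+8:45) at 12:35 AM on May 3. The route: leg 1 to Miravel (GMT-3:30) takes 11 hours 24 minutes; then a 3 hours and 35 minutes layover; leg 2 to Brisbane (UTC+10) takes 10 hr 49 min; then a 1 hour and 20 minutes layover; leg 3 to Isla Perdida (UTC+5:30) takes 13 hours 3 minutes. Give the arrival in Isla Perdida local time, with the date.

Convert departure to UTC: 12:35 AM − 8:45 = 3:50 PM UTC on May 2.
Add 11 hours and 24 minutes leg 1 → 3:14 AM UTC (May 3).
Add 3 hours 35 minutes layover in Miravel → 6:49 AM UTC.
Add 10 hours and 49 minutes leg 2 → 5:38 PM UTC.
Add 1 hour 20 minutes layover in Brisbane → 6:58 PM UTC.
Add 13 hours 3 minutes leg 3 → 8:01 AM UTC (May 4).
Isla Perdida is UTC+5:30, so local arrival = 8:01 AM + 5:30 = 1:31 PM on May 4.

1:31 PM on May 4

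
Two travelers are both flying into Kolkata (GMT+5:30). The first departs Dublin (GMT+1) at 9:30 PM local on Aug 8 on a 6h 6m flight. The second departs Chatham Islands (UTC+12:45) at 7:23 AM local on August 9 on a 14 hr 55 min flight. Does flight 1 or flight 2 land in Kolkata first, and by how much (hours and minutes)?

the first, by 6 hours 57 minutes

Flight 1 in UTC: 9:30 PM − 1:00 = 8:30 PM on Aug 8.
+6 hours 6 minutes → arrive 2:36 AM UTC on Aug 9.
Flight 2 in UTC: 7:23 AM − 12:45 = 6:38 PM on Aug 8.
+14 hours 55 minutes → arrive 9:33 AM UTC on Aug 9.
Flight 1 lands earlier by 6 hours 57 minutes.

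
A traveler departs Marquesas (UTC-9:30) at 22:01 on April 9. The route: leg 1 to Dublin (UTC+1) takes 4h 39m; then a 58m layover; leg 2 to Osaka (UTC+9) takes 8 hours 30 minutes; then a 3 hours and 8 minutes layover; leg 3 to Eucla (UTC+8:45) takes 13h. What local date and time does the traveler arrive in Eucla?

22:31 on April 11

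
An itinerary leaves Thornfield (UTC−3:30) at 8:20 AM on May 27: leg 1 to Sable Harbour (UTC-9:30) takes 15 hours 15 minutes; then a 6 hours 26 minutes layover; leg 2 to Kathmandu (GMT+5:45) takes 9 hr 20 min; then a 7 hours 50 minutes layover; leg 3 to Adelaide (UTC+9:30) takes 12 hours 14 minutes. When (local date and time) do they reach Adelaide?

12:25 AM on May 30

Convert departure to UTC: 8:20 AM + 3:30 = 11:50 AM UTC on May 27.
Add 15 hours and 15 minutes leg 1 → 3:05 AM UTC (May 28).
Add 6 hours 26 minutes layover in Sable Harbour → 9:31 AM UTC.
Add 9 hours and 20 minutes leg 2 → 6:51 PM UTC.
Add 7 hours 50 minutes layover in Kathmandu → 2:41 AM UTC (May 29).
Add 12 hours and 14 minutes leg 3 → 2:55 PM UTC.
Adelaide is UTC+9:30, so local arrival = 2:55 PM + 9:30 = 12:25 AM on May 30.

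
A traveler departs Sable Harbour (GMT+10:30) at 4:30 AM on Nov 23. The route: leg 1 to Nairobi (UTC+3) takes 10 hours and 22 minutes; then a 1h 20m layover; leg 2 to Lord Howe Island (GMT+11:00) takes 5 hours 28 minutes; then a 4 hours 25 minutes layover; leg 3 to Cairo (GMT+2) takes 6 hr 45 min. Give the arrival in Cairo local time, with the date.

12:20 AM on Nov 24

Convert departure to UTC: 4:30 AM − 10:30 = 6:00 PM UTC on Nov 22.
Add 10 hours and 22 minutes leg 1 → 4:22 AM UTC (Nov 23).
Add 1 hour and 20 minutes layover in Nairobi → 5:42 AM UTC.
Add 5 hours and 28 minutes leg 2 → 11:10 AM UTC.
Add 4 hours and 25 minutes layover in Lord Howe Island → 3:35 PM UTC.
Add 6 hours and 45 minutes leg 3 → 10:20 PM UTC.
Cairo is UTC+2:00, so local arrival = 10:20 PM + 2:00 = 12:20 AM on Nov 24.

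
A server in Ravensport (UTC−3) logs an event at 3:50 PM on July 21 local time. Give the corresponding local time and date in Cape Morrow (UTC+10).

In UTC: 3:50 PM + 3:00 = 6:50 PM on Jul 21.
Cape Morrow is UTC+10:00: 6:50 PM + 10:00 = 4:50 AM on Jul 22.

4:50 AM on July 22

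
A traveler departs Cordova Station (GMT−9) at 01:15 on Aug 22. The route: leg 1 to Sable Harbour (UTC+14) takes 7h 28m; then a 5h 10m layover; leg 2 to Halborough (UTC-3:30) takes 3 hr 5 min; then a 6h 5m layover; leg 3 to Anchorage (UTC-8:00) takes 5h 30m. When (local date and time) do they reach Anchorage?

05:33 on Aug 23

Convert departure to UTC: 01:15 + 9:00 = 10:15 UTC on Aug 22.
Add 7 hours 28 minutes leg 1 → 17:43 UTC.
Add 5 hours and 10 minutes layover in Sable Harbour → 22:53 UTC.
Add 3 hours 5 minutes leg 2 → 01:58 UTC (Aug 23).
Add 6 hours and 5 minutes layover in Halborough → 08:03 UTC.
Add 5 hours and 30 minutes leg 3 → 13:33 UTC.
Anchorage is UTC−8:00, so local arrival = 13:33 − 8:00 = 05:33 on Aug 23.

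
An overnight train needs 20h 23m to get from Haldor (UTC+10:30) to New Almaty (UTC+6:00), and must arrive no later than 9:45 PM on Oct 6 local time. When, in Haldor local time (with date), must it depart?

Target arrival in UTC: 9:45 PM − 6:00 = 3:45 PM on Oct 6.
Subtract 20 hours 23 minutes → departure 7:22 PM UTC on Oct 5.
Haldor is UTC+10:30: 7:22 PM + 10:30 = 5:52 AM on Oct 6.

5:52 AM on October 6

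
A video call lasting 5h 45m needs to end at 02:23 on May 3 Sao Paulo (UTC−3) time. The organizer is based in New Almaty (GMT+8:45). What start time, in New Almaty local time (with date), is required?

08:23 on May 3

Target end time in UTC: 02:23 + 3:00 = 05:23 on May 3.
Subtract 5 hours 45 minutes → start 23:38 UTC on May 2.
New Almaty is UTC+8:45: 23:38 + 8:45 = 08:23 on May 3.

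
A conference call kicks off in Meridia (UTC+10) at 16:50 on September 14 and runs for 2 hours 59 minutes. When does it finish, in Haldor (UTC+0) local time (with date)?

Haldor is 10:00 behind Meridia.
After 2 hours 59 minutes it is 19:49 in Meridia.
Shift by the zone difference: 19:49 − 10:00 = 09:49 on Sep 14 in Haldor.

09:49 on September 14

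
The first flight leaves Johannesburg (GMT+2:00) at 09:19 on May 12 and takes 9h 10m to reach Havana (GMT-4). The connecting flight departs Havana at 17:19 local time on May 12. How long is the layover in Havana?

Convert departure to UTC: 09:19 − 2:00 = 07:19 UTC on May 12.
Add 9 hours and 10 minutes flight time → 16:29 UTC.
Havana is UTC−4:00, so local arrival = 16:29 − 4:00 = 12:29 on May 12.
Layover = 17:19 − 12:29 = 4 hours 50 minutes.

4 hours 50 minutes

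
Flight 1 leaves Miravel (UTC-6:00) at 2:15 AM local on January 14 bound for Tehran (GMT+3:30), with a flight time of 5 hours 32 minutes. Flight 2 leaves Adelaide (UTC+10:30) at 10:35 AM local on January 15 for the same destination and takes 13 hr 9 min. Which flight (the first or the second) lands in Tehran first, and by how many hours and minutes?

the first, by 23 hours 27 minutes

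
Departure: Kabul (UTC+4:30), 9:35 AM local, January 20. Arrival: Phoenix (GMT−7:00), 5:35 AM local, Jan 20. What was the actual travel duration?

7 hours 30 minutes

Departure in UTC: 9:35 AM − 4:30 = 5:05 AM on Jan 20.
Arrival in UTC: 5:35 AM + 7:00 = 12:35 PM on Jan 20.
Elapsed = 12:35 PM − 5:05 AM = 7 hours 30 minutes.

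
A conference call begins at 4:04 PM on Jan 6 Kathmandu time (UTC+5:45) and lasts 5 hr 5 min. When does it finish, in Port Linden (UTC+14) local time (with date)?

5:24 AM on January 7

Convert start to UTC: 4:04 PM − 5:45 = 10:19 AM UTC on Jan 6.
Add 5 hours 5 minutes duration → 3:24 PM UTC.
Port Linden is UTC+14:00, so local end time = 3:24 PM + 14:00 = 5:24 AM on Jan 7.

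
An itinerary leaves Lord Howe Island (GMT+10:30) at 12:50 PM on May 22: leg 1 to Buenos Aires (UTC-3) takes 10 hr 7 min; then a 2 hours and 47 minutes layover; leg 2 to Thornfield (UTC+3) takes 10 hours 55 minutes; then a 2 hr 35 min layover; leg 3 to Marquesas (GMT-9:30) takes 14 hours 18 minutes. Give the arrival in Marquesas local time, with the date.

9:32 AM on May 23

Convert departure to UTC: 12:50 PM − 10:30 = 2:20 AM UTC on May 22.
Add 10 hours and 7 minutes leg 1 → 12:27 PM UTC.
Add 2 hours and 47 minutes layover in Buenos Aires → 3:14 PM UTC.
Add 10 hours and 55 minutes leg 2 → 2:09 AM UTC (May 23).
Add 2 hours and 35 minutes layover in Thornfield → 4:44 AM UTC.
Add 14 hours 18 minutes leg 3 → 7:02 PM UTC.
Marquesas is UTC−9:30, so local arrival = 7:02 PM − 9:30 = 9:32 AM on May 23.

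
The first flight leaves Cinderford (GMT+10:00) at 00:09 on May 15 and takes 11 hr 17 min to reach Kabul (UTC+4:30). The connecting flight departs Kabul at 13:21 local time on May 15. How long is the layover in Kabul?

Convert departure to UTC: 00:09 − 10:00 = 14:09 UTC on May 14.
Add 11 hours 17 minutes flight time → 01:26 UTC (May 15).
Kabul is UTC+4:30, so local arrival = 01:26 + 4:30 = 05:56 on May 15.
Layover = 13:21 − 05:56 = 7 hours 25 minutes.

7 hours 25 minutes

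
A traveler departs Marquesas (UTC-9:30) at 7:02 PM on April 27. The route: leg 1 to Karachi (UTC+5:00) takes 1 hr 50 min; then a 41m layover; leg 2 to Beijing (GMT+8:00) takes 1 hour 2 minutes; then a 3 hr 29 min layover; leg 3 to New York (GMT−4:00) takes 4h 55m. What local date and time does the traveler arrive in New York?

Convert departure to UTC: 7:02 PM + 9:30 = 4:32 AM UTC on Apr 28.
Add 1 hour 50 minutes leg 1 → 6:22 AM UTC.
Add 41 minutes layover in Karachi → 7:03 AM UTC.
Add 1 hour 2 minutes leg 2 → 8:05 AM UTC.
Add 3 hours and 29 minutes layover in Beijing → 11:34 AM UTC.
Add 4 hours and 55 minutes leg 3 → 4:29 PM UTC.
New York is UTC−4:00, so local arrival = 4:29 PM − 4:00 = 12:29 PM on Apr 28.

12:29 PM on April 28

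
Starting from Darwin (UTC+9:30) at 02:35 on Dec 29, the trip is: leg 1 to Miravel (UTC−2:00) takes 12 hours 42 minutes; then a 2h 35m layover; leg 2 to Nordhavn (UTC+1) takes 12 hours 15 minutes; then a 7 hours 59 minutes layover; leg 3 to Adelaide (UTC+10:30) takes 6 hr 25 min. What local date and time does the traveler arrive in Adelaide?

21:31 on December 30

Convert departure to UTC: 02:35 − 9:30 = 17:05 UTC on Dec 28.
Add 12 hours and 42 minutes leg 1 → 05:47 UTC (Dec 29).
Add 2 hours and 35 minutes layover in Miravel → 08:22 UTC.
Add 12 hours 15 minutes leg 2 → 20:37 UTC.
Add 7 hours 59 minutes layover in Nordhavn → 04:36 UTC (Dec 30).
Add 6 hours 25 minutes leg 3 → 11:01 UTC.
Adelaide is UTC+10:30, so local arrival = 11:01 + 10:30 = 21:31 on Dec 30.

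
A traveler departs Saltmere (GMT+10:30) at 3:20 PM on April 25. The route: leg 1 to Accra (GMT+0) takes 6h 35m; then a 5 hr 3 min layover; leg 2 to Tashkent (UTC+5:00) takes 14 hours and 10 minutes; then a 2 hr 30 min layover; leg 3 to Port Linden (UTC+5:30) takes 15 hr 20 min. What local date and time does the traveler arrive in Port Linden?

5:58 AM on April 27

Convert departure to UTC: 3:20 PM − 10:30 = 4:50 AM UTC on Apr 25.
Add 6 hours and 35 minutes leg 1 → 11:25 AM UTC.
Add 5 hours and 3 minutes layover in Accra → 4:28 PM UTC.
Add 14 hours and 10 minutes leg 2 → 6:38 AM UTC (Apr 26).
Add 2 hours 30 minutes layover in Tashkent → 9:08 AM UTC.
Add 15 hours 20 minutes leg 3 → 12:28 AM UTC (Apr 27).
Port Linden is UTC+5:30, so local arrival = 12:28 AM + 5:30 = 5:58 AM on Apr 27.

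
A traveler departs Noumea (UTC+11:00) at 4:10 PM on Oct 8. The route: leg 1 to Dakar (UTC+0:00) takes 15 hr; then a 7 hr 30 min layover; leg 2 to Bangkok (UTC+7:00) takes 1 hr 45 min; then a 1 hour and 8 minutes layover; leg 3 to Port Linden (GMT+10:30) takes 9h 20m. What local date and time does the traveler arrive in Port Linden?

2:23 AM on October 10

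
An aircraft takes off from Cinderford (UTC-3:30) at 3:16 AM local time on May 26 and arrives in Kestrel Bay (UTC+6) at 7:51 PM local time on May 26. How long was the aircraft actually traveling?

7 hours 5 minutes

Departure in UTC: 3:16 AM + 3:30 = 6:46 AM on May 26.
Arrival in UTC: 7:51 PM − 6:00 = 1:51 PM on May 26.
Elapsed = 1:51 PM − 6:46 AM = 7 hours 5 minutes.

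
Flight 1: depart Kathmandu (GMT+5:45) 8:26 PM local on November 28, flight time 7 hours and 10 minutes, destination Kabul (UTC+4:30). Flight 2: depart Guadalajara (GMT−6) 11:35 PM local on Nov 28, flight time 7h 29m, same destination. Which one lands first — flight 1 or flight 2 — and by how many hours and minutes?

the first, by 15 hours 13 minutes

Flight 1 in UTC: 8:26 PM − 5:45 = 2:41 PM on Nov 28.
+7 hours and 10 minutes → arrive 9:51 PM UTC on Nov 28.
Flight 2 in UTC: 11:35 PM + 6:00 = 5:35 AM on Nov 29.
+7 hours 29 minutes → arrive 1:04 PM UTC on Nov 29.
Flight 1 lands earlier by 15 hours 13 minutes.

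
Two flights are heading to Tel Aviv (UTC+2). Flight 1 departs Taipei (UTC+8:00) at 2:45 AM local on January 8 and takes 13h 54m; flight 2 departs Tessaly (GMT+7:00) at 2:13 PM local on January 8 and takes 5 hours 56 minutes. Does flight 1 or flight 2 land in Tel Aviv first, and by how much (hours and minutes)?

the first, by 4 hours 30 minutes

Flight 1 in UTC: 2:45 AM − 8:00 = 6:45 PM on Jan 7.
+13 hours 54 minutes → arrive 8:39 AM UTC on Jan 8.
Flight 2 in UTC: 2:13 PM − 7:00 = 7:13 AM on Jan 8.
+5 hours 56 minutes → arrive 1:09 PM UTC on Jan 8.
Flight 1 lands earlier by 4 hours 30 minutes.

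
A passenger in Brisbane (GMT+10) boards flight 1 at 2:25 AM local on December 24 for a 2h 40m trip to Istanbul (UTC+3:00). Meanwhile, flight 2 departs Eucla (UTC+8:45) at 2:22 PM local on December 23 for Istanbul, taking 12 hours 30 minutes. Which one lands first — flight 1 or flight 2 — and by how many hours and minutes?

Flight 1 in UTC: 2:25 AM − 10:00 = 4:25 PM on Dec 23.
+2 hours and 40 minutes → arrive 7:05 PM UTC on Dec 23.
Flight 2 in UTC: 2:22 PM − 8:45 = 5:37 AM on Dec 23.
+12 hours 30 minutes → arrive 6:07 PM UTC on Dec 23.
Flight 2 lands earlier by 58 minutes.

the second, by 58 minutes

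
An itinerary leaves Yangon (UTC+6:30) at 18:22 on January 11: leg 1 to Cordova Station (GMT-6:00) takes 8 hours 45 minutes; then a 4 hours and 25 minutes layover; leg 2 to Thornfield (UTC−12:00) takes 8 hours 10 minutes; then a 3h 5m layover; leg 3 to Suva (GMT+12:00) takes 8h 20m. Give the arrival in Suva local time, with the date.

08:37 on January 13

Convert departure to UTC: 18:22 − 6:30 = 11:52 UTC on Jan 11.
Add 8 hours 45 minutes leg 1 → 20:37 UTC.
Add 4 hours and 25 minutes layover in Cordova Station → 01:02 UTC (Jan 12).
Add 8 hours and 10 minutes leg 2 → 09:12 UTC.
Add 3 hours and 5 minutes layover in Thornfield → 12:17 UTC.
Add 8 hours 20 minutes leg 3 → 20:37 UTC.
Suva is UTC+12:00, so local arrival = 20:37 + 12:00 = 08:37 on Jan 13.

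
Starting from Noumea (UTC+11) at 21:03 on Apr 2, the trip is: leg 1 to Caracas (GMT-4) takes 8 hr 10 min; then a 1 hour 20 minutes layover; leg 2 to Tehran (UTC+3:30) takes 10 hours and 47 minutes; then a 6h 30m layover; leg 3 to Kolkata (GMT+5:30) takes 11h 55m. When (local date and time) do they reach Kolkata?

06:15 on Apr 4

Convert departure to UTC: 21:03 − 11:00 = 10:03 UTC on Apr 2.
Add 8 hours and 10 minutes leg 1 → 18:13 UTC.
Add 1 hour 20 minutes layover in Caracas → 19:33 UTC.
Add 10 hours and 47 minutes leg 2 → 06:20 UTC (Apr 3).
Add 6 hours and 30 minutes layover in Tehran → 12:50 UTC.
Add 11 hours 55 minutes leg 3 → 00:45 UTC (Apr 4).
Kolkata is UTC+5:30, so local arrival = 00:45 + 5:30 = 06:15 on Apr 4.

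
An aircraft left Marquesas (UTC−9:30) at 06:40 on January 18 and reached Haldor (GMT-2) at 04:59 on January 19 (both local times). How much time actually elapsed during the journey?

Departure in UTC: 06:40 + 9:30 = 16:10 on Jan 18.
Arrival in UTC: 04:59 + 2:00 = 06:59 on Jan 19.
Elapsed = 06:59 − 16:10 (+1 day) = 14 hours 49 minutes.

14 hours 49 minutes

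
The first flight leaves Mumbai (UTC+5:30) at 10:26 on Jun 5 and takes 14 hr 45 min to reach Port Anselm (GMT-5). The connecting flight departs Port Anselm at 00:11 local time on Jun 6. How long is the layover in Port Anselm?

Convert departure to UTC: 10:26 − 5:30 = 04:56 UTC on Jun 5.
Add 14 hours and 45 minutes flight time → 19:41 UTC.
Port Anselm is UTC−5:00, so local arrival = 19:41 − 5:00 = 14:41 on Jun 5.
Layover = 00:11 − 14:41 (+1 day) = 9 hours 30 minutes.

9 hours 30 minutes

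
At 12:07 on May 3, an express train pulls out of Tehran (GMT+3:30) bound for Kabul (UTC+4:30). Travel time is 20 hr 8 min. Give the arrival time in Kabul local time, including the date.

09:15 on May 4

Convert departure to UTC: 12:07 − 3:30 = 08:37 UTC on May 3.
Add 20 hours 8 minutes travel time → 04:45 UTC (May 4).
Kabul is UTC+4:30, so local arrival = 04:45 + 4:30 = 09:15 on May 4.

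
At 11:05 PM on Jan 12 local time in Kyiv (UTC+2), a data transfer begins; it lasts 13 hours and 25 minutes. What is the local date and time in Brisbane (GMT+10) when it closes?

8:30 PM on Jan 13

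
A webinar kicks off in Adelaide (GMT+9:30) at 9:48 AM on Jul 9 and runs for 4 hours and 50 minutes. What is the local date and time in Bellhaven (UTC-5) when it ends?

12:08 AM on Jul 9

Bellhaven is 14:30 behind Adelaide.
After 4 hours 50 minutes it is 2:38 PM in Adelaide.
Shift by the zone difference: 2:38 PM − 14:30 = 12:08 AM on Jul 9 in Bellhaven.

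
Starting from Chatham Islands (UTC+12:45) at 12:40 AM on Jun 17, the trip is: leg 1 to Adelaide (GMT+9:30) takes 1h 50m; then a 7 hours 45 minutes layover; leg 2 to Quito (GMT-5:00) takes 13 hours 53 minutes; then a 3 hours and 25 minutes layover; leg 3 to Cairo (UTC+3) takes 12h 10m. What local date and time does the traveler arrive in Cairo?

5:58 AM on June 18

Convert departure to UTC: 12:40 AM − 12:45 = 11:55 AM UTC on Jun 16.
Add 1 hour 50 minutes leg 1 → 1:45 PM UTC.
Add 7 hours and 45 minutes layover in Adelaide → 9:30 PM UTC.
Add 13 hours and 53 minutes leg 2 → 11:23 AM UTC (Jun 17).
Add 3 hours and 25 minutes layover in Quito → 2:48 PM UTC.
Add 12 hours 10 minutes leg 3 → 2:58 AM UTC (Jun 18).
Cairo is UTC+3:00, so local arrival = 2:58 AM + 3:00 = 5:58 AM on Jun 18.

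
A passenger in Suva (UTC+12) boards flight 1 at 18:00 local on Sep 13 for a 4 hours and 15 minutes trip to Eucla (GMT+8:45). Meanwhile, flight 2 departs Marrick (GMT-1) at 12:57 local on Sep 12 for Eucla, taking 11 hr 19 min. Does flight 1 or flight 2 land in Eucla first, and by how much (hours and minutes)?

the second, by 8 hours 59 minutes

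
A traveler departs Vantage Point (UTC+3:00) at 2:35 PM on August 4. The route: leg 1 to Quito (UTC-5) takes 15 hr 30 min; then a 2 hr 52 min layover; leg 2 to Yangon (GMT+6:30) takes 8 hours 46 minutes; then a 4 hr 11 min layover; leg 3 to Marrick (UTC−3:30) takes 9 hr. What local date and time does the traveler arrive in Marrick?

Convert departure to UTC: 2:35 PM − 3:00 = 11:35 AM UTC on Aug 4.
Add 15 hours 30 minutes leg 1 → 3:05 AM UTC (Aug 5).
Add 2 hours 52 minutes layover in Quito → 5:57 AM UTC.
Add 8 hours and 46 minutes leg 2 → 2:43 PM UTC.
Add 4 hours 11 minutes layover in Yangon → 6:54 PM UTC.
Add 9 hours leg 3 → 3:54 AM UTC (Aug 6).
Marrick is UTC−3:30, so local arrival = 3:54 AM − 3:30 = 12:24 AM on Aug 6.

12:24 AM on August 6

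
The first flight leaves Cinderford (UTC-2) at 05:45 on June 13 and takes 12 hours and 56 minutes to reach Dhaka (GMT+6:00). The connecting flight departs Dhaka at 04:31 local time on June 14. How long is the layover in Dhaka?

Convert departure to UTC: 05:45 + 2:00 = 07:45 UTC on Jun 13.
Add 12 hours and 56 minutes flight time → 20:41 UTC.
Dhaka is UTC+6:00, so local arrival = 20:41 + 6:00 = 02:41 on Jun 14.
Layover = 04:31 − 02:41 = 1 hour 50 minutes.

1 hour 50 minutes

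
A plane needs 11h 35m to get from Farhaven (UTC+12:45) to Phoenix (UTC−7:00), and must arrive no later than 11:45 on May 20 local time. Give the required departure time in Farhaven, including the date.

19:55 on May 20

Target arrival in UTC: 11:45 + 7:00 = 18:45 on May 20.
Subtract 11 hours and 35 minutes → departure 07:10 UTC on May 20.
Farhaven is UTC+12:45: 07:10 + 12:45 = 19:55 on May 20.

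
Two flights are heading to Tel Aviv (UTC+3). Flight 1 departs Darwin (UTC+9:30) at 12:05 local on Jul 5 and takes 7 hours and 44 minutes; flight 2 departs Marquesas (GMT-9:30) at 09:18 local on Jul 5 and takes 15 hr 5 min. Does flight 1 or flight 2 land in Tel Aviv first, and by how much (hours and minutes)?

the first, by 23 hours 34 minutes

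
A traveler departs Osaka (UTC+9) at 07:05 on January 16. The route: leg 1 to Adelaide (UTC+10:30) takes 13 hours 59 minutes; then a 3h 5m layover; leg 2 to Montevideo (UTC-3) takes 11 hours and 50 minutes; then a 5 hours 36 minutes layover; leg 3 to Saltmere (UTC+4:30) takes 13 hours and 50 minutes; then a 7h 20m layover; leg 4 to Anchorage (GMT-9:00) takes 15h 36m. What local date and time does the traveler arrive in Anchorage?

12:21 on January 18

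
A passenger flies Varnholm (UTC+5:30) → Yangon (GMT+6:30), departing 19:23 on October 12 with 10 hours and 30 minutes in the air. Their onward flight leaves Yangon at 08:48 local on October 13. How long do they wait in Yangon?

Convert departure to UTC: 19:23 − 5:30 = 13:53 UTC on Oct 12.
Add 10 hours 30 minutes flight time → 00:23 UTC (Oct 13).
Yangon is UTC+6:30, so local arrival = 00:23 + 6:30 = 06:53 on Oct 13.
Layover = 08:48 − 06:53 = 1 hour 55 minutes.

1 hour 55 minutes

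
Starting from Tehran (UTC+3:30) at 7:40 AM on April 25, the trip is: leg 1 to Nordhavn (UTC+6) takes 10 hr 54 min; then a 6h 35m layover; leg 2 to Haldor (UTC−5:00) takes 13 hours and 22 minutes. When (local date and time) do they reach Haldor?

Convert departure to UTC: 7:40 AM − 3:30 = 4:10 AM UTC on Apr 25.
Add 10 hours and 54 minutes leg 1 → 3:04 PM UTC.
Add 6 hours and 35 minutes layover in Nordhavn → 9:39 PM UTC.
Add 13 hours and 22 minutes leg 2 → 11:01 AM UTC (Apr 26).
Haldor is UTC−5:00, so local arrival = 11:01 AM − 5:00 = 6:01 AM on Apr 26.

6:01 AM on April 26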